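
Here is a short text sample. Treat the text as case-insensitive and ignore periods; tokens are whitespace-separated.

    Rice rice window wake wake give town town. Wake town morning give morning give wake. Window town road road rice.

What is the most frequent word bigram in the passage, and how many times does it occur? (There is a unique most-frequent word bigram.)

Bigram frequencies (highest first):
  morning give: 2
  rice rice: 1
  rice window: 1
  window wake: 1
  wake wake: 1
  wake give: 1
  … (12 more, each ≤ 1)

"morning give", 2 times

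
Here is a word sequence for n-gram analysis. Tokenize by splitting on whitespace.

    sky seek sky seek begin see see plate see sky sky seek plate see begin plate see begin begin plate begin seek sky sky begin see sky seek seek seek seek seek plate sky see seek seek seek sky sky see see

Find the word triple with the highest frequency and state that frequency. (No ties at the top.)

"seek seek seek", 4 times

Trigram frequencies (highest first):
  seek seek seek: 4
  plate see begin: 2
  seek sky sky: 2
  sky seek sky: 1
  seek sky seek: 1
  sky seek begin: 1
  … (29 more, each ≤ 1)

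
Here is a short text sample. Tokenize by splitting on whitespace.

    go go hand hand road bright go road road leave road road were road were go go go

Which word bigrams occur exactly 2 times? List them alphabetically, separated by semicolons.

Bigram counts meeting the condition (exactly 2 times):
  road road: 2
  road were: 2

road road; road were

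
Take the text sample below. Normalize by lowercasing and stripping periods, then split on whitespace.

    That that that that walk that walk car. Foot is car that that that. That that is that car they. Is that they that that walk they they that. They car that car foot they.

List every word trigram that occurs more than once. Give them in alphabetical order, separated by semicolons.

that that that; that that walk

Trigram counts meeting the condition (more than once):
  that that that: 5
  that that walk: 2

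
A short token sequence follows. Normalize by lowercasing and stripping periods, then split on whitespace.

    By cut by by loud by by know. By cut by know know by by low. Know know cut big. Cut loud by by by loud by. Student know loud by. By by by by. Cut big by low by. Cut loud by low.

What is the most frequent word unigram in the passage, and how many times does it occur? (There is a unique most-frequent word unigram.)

Unigram frequencies (highest first):
  by: 21
  cut: 6
  know: 6
  loud: 5
  low: 3
  big: 2
  … (1 more, each ≤ 1)

"by", 21 times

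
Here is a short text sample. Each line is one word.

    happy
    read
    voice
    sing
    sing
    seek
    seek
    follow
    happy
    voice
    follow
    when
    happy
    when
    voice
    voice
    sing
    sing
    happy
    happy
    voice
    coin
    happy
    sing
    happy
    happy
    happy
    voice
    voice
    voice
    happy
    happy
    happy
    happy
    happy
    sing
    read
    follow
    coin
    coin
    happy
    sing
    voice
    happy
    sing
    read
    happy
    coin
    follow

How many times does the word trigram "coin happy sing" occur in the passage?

Scanning the 47 overlapping trigram windows for "coin happy sing":
  position 22–24: coin happy sing
  position 40–42: coin happy sing

2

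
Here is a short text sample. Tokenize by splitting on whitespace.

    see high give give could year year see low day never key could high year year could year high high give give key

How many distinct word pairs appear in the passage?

18

23 tokens → 22 bigram windows in total.
Repeated bigrams (each contributes count−1 duplicates):
  could year: 2
  give give: 2
  high give: 2
  year year: 2
4 duplicate windows → 22 − 4 = 18 distinct.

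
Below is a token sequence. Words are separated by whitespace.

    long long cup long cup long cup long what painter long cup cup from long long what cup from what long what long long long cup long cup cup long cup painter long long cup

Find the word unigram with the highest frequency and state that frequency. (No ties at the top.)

"long", 16 times

Unigram frequencies (highest first):
  long: 16
  cup: 11
  what: 4
  painter: 2
  from: 2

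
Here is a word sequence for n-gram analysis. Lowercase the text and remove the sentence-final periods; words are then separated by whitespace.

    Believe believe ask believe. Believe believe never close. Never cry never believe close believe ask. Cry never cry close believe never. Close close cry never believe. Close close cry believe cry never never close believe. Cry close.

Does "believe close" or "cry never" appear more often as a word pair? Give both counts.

"believe close": 2 occurrences
"cry never": 4 occurrences

"cry never" (4 vs 2)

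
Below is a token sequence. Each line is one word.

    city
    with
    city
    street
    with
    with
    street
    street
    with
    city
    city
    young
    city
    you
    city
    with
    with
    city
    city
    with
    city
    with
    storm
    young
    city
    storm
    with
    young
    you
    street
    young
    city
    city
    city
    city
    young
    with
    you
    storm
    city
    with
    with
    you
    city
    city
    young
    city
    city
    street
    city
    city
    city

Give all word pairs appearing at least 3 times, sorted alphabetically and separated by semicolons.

Bigram counts meeting the condition (at least 3 times):
  city city: 9
  city with: 5
  city young: 3
  with city: 4
  with with: 3
  young city: 4

city city; city with; city young; with city; with with; young city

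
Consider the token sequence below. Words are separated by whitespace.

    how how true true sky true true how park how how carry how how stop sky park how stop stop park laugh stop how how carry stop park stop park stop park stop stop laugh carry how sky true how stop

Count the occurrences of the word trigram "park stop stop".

1

Scanning the 39 overlapping trigram windows for "park stop stop":
  position 32–34: park stop stop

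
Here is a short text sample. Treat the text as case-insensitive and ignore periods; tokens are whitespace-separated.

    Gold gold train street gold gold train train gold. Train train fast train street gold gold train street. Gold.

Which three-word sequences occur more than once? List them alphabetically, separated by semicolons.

gold gold train; gold train street; gold train train; street gold gold; train street gold

Trigram counts meeting the condition (more than once):
  gold gold train: 3
  gold train street: 2
  gold train train: 2
  street gold gold: 2
  train street gold: 3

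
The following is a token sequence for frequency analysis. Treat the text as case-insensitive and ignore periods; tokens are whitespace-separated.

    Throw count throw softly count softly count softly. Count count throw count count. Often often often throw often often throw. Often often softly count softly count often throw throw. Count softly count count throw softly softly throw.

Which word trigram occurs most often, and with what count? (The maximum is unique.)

"count softly count", 4 times

Trigram frequencies (highest first):
  count softly count: 4
  softly count softly: 3
  count throw softly: 2
  softly count count: 2
  count count throw: 2
  often often throw: 2
  … (18 more, each ≤ 2)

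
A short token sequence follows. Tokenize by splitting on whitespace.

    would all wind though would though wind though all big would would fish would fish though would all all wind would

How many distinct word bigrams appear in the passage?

15

21 tokens → 20 bigram windows in total.
Repeated bigrams (each contributes count−1 duplicates):
  all wind: 2
  though would: 2
  wind though: 2
  would all: 2
  would fish: 2
5 duplicate windows → 20 − 5 = 15 distinct.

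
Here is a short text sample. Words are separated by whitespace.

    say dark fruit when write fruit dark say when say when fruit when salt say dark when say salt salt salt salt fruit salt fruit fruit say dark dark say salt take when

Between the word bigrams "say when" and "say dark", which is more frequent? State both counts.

"say when": 2 occurrences
"say dark": 3 occurrences

"say dark" (3 vs 2)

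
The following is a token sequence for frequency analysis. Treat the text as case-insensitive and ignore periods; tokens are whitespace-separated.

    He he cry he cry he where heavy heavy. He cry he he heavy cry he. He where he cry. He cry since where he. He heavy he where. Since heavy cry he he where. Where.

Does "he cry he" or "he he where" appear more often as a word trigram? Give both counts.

"he cry he" (4 vs 2)

"he cry he": 4 occurrences
"he he where": 2 occurrences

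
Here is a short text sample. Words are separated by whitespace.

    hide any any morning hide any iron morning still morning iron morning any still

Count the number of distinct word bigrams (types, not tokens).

11

14 tokens → 13 bigram windows in total.
Repeated bigrams (each contributes count−1 duplicates):
  hide any: 2
  iron morning: 2
2 duplicate windows → 13 − 2 = 11 distinct.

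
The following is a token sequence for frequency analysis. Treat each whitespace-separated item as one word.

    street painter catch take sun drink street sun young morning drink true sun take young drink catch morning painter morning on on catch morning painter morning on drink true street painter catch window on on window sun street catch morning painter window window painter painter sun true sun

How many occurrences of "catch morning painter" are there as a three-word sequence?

Scanning the 46 overlapping trigram windows for "catch morning painter":
  position 17–19: catch morning painter
  position 23–25: catch morning painter
  position 39–41: catch morning painter

3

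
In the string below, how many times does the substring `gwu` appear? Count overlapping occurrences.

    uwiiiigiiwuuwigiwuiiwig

0

Sliding a length-3 window over the 23 characters (21 positions):
  (no match at any position)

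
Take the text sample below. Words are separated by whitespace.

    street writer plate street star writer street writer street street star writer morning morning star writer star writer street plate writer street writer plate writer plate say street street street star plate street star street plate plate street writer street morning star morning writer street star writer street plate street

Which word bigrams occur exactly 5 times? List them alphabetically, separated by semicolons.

star writer; street star

Bigram counts meeting the condition (exactly 5 times):
  star writer: 5
  street star: 5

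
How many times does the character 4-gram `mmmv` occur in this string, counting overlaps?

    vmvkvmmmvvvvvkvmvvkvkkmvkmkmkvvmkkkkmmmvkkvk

Sliding a length-4 window over the 44 characters (41 positions):
  position 6–9: mmmv
  position 37–40: mmmv

2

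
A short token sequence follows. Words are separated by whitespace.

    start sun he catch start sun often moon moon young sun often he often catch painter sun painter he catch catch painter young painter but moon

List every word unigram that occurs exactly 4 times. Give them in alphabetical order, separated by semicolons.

catch; painter; sun

Unigram counts meeting the condition (exactly 4 times):
  catch: 4
  painter: 4
  sun: 4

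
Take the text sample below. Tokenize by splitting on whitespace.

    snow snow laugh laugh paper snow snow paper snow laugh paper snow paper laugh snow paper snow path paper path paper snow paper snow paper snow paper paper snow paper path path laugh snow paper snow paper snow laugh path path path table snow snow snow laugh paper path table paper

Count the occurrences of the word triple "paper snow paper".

6

Scanning the 49 overlapping trigram windows for "paper snow paper":
  position 11–13: paper snow paper
  position 21–23: paper snow paper
  position 23–25: paper snow paper
  position 25–27: paper snow paper
  position 28–30: paper snow paper
  position 35–37: paper snow paper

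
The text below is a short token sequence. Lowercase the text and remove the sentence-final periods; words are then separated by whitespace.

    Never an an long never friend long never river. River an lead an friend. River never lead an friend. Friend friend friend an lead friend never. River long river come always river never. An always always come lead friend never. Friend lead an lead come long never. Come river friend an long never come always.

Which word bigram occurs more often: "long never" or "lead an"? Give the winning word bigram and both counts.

"long never": 4 occurrences
"lead an": 3 occurrences

"long never" (4 vs 3)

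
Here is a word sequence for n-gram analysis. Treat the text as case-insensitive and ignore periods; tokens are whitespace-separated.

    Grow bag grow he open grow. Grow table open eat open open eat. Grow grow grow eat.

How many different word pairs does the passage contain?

17 tokens → 16 bigram windows in total.
Repeated bigrams (each contributes count−1 duplicates):
  grow grow: 3
  open eat: 2
3 duplicate windows → 16 − 3 = 13 distinct.

13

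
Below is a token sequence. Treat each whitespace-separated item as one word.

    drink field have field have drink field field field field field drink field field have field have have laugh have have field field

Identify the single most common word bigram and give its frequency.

Bigram frequencies (highest first):
  field field: 6
  field have: 4
  drink field: 3
  have field: 3
  have have: 2
  have drink: 1
  … (3 more, each ≤ 1)

"field field", 6 times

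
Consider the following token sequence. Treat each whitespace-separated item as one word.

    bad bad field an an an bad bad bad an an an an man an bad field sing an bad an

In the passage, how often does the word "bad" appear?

7

Scanning the 21 tokens for "bad":
  position 1: bad
  position 2: bad
  position 7: bad
  position 8: bad
  position 9: bad
  position 16: bad
  position 20: bad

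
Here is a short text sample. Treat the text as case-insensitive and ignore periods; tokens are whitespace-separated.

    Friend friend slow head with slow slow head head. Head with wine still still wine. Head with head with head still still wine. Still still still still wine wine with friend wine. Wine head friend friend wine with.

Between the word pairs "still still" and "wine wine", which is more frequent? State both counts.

"still still" (5 vs 2)

"still still": 5 occurrences
"wine wine": 2 occurrences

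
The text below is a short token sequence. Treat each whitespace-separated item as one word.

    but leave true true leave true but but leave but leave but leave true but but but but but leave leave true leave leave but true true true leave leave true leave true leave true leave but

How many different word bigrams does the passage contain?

9

37 tokens → 36 bigram windows in total.
Repeated bigrams (each contributes count−1 duplicates):
  leave true: 7
  true leave: 6
  but but: 5
  but leave: 5
  leave but: 4
  leave leave: 3
  true true: 3
  true but: 2
27 duplicate windows → 36 − 27 = 9 distinct.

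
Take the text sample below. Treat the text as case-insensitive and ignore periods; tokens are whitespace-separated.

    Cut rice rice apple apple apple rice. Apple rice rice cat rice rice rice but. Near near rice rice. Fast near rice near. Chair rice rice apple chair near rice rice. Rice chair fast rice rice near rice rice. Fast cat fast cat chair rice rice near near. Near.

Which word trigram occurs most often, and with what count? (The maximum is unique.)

Trigram frequencies (highest first):
  near rice rice: 3
  rice rice apple: 2
  rice rice rice: 2
  rice rice fast: 2
  chair rice rice: 2
  rice rice near: 2
  … (34 more, each ≤ 1)

"near rice rice", 3 times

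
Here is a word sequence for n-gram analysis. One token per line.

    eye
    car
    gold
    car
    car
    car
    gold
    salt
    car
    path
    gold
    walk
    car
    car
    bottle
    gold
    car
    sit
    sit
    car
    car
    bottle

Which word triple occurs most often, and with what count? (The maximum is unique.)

Trigram frequencies (highest first):
  car car bottle: 2
  eye car gold: 1
  car gold car: 1
  gold car car: 1
  car car car: 1
  car car gold: 1
  … (13 more, each ≤ 1)

"car car bottle", 2 times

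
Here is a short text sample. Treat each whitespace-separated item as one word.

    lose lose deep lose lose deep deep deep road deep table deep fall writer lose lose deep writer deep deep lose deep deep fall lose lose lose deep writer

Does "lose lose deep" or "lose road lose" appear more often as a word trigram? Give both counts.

"lose lose deep" (4 vs 0)

"lose lose deep": 4 occurrences
"lose road lose": 0 occurrences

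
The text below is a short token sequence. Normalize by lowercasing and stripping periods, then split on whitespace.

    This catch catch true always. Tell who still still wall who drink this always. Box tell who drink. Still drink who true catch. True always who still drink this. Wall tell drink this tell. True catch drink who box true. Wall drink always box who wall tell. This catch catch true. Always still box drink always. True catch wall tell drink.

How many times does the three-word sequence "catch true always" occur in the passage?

Scanning the 59 overlapping trigram windows for "catch true always":
  position 3–5: catch true always
  position 23–25: catch true always
  position 50–52: catch true always

3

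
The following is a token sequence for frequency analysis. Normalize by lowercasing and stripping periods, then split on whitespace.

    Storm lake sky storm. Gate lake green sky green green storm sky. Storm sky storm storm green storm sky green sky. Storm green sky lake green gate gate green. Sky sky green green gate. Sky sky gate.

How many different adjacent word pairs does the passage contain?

20

37 tokens → 36 bigram windows in total.
Repeated bigrams (each contributes count−1 duplicates):
  green sky: 4
  sky storm: 4
  sky green: 3
  storm sky: 3
  green gate: 2
  green green: 2
  green storm: 2
  lake green: 2
  … (2 more repeated)
16 duplicate windows → 36 − 16 = 20 distinct.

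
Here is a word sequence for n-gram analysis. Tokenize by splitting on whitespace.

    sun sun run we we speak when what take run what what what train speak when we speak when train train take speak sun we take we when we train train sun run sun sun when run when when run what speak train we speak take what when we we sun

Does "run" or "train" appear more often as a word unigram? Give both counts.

"train" (6 vs 5)

"run": 5 occurrences
"train": 6 occurrences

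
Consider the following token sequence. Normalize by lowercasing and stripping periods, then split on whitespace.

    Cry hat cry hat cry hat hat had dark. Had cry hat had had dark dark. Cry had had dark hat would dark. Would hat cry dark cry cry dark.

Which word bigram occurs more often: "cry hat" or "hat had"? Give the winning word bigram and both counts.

"cry hat": 4 occurrences
"hat had": 2 occurrences

"cry hat" (4 vs 2)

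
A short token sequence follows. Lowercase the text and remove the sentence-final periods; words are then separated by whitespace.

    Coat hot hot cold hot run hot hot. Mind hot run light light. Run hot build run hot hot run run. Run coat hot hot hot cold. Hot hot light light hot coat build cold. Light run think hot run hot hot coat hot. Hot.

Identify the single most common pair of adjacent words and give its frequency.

Bigram frequencies (highest first):
  hot hot: 8
  hot run: 4
  run hot: 4
  coat hot: 3
  hot cold: 2
  cold hot: 2
  … (17 more, each ≤ 2)

"hot hot", 8 times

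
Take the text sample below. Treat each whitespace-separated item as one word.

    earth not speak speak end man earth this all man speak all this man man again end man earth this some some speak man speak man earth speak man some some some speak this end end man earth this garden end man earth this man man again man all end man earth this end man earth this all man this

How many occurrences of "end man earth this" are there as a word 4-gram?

6

Scanning the 57 overlapping 4-gram windows for "end man earth this":
  position 5–8: end man earth this
  position 17–20: end man earth this
  position 36–39: end man earth this
  position 41–44: end man earth this
  position 50–53: end man earth this
  position 54–57: end man earth this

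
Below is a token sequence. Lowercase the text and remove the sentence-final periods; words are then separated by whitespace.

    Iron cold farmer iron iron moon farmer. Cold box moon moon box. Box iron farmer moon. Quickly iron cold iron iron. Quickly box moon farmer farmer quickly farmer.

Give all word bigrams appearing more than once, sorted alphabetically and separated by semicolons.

box moon; iron cold; iron iron; moon farmer

Bigram counts meeting the condition (more than once):
  box moon: 2
  iron cold: 2
  iron iron: 2
  moon farmer: 2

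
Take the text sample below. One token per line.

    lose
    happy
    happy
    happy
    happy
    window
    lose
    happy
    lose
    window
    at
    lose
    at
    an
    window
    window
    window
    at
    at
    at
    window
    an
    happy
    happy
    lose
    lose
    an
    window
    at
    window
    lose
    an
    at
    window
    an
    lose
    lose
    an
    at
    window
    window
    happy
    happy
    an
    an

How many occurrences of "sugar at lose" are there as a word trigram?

Scanning the 43 overlapping trigram windows for "sugar at lose":
  (none found)

0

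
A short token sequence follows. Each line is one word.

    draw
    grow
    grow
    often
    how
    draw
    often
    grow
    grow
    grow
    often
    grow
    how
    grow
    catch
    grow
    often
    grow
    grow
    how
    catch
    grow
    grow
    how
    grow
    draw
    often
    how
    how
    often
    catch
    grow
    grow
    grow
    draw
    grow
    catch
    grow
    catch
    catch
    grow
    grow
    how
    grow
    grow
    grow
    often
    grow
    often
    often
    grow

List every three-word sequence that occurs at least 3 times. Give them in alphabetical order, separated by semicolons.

catch grow grow; grow grow grow; grow grow how; grow grow often; grow how grow; grow often grow

Trigram counts meeting the condition (at least 3 times):
  catch grow grow: 3
  grow grow grow: 3
  grow grow how: 3
  grow grow often: 3
  grow how grow: 3
  grow often grow: 3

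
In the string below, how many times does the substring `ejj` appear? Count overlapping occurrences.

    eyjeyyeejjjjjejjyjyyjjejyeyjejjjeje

Sliding a length-3 window over the 35 characters (33 positions):
  position 8–10: ejj
  position 14–16: ejj
  position 29–31: ejj

3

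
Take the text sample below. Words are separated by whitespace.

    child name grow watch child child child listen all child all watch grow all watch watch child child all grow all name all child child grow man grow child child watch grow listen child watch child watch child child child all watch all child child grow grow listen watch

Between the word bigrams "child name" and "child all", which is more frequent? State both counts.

"child name": 1 occurrence
"child all": 3 occurrences

"child all" (3 vs 1)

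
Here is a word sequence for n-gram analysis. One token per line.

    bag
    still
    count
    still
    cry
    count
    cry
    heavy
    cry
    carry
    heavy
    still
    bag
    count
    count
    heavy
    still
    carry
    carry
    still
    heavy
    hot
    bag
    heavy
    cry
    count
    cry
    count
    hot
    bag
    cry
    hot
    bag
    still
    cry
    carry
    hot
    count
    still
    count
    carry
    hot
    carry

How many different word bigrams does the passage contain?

29

43 tokens → 42 bigram windows in total.
Repeated bigrams (each contributes count−1 duplicates):
  cry count: 3
  hot bag: 3
  bag still: 2
  carry hot: 2
  count cry: 2
  count still: 2
  cry carry: 2
  heavy cry: 2
  … (3 more repeated)
13 duplicate windows → 42 − 13 = 29 distinct.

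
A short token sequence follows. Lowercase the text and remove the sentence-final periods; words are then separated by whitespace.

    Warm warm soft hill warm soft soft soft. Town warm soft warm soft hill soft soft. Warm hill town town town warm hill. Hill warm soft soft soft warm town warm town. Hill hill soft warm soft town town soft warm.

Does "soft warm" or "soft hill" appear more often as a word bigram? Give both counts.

"soft warm": 5 occurrences
"soft hill": 2 occurrences

"soft warm" (5 vs 2)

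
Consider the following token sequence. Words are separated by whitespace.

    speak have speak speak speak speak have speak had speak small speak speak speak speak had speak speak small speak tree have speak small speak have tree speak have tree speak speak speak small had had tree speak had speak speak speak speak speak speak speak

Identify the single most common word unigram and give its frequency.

"speak", 28 times

Unigram frequencies (highest first):
  speak: 28
  have: 5
  had: 5
  small: 4
  tree: 4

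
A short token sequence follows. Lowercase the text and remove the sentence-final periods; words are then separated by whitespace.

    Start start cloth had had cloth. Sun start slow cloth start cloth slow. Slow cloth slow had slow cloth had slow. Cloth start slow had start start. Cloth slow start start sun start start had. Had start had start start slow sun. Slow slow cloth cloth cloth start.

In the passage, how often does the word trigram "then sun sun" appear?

0

Scanning the 46 overlapping trigram windows for "then sun sun":
  (none found)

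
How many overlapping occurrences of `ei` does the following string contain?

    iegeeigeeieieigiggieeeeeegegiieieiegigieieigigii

8

Sliding a length-2 window over the 48 characters (47 positions):
  position 5–6: ei
  position 9–10: ei
  position 11–12: ei
  position 13–14: ei
  position 31–32: ei
  position 33–34: ei
  position 40–41: ei
  position 42–43: ei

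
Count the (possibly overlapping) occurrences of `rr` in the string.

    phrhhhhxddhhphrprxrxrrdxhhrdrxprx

Sliding a length-2 window over the 33 characters (32 positions):
  position 21–22: rr

1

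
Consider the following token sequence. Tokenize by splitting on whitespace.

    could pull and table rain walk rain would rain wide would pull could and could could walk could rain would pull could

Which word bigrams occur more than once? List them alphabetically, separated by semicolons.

pull could; rain would; would pull

Bigram counts meeting the condition (more than once):
  pull could: 2
  rain would: 2
  would pull: 2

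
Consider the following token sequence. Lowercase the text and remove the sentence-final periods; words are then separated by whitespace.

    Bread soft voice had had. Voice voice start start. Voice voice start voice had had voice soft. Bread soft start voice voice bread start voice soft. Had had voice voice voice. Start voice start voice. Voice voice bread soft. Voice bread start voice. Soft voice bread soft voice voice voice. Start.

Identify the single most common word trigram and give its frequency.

"voice voice start", 4 times

Trigram frequencies (highest first):
  voice voice start: 4
  bread soft voice: 3
  had had voice: 3
  start voice voice: 3
  voice start voice: 3
  voice voice voice: 3
  … (22 more, each ≤ 2)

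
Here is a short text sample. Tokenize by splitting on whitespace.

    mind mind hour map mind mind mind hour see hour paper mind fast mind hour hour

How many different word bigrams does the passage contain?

16 tokens → 15 bigram windows in total.
Repeated bigrams (each contributes count−1 duplicates):
  mind hour: 3
  mind mind: 3
4 duplicate windows → 15 − 4 = 11 distinct.

11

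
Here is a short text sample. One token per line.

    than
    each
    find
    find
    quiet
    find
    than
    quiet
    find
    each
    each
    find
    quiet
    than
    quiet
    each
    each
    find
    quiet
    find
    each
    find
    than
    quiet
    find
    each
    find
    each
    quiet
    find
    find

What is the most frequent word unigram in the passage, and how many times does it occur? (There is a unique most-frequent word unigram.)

Unigram frequencies (highest first):
  find: 12
  each: 8
  quiet: 7
  than: 4

"find", 12 times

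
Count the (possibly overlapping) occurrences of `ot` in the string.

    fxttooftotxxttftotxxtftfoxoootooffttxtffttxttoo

Sliding a length-2 window over the 47 characters (46 positions):
  position 9–10: ot
  position 17–18: ot
  position 29–30: ot

3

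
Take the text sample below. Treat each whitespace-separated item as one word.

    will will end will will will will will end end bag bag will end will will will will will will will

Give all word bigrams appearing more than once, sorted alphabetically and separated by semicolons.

end will; will end; will will

Bigram counts meeting the condition (more than once):
  end will: 2
  will end: 3
  will will: 11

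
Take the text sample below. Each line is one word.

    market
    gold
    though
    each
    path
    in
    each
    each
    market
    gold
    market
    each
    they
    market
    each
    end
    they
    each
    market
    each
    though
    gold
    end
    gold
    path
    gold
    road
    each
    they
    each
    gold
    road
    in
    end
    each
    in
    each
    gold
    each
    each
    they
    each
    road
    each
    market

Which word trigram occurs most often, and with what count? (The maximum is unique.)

Trigram frequencies (highest first):
  each they each: 2
  market gold though: 1
  gold though each: 1
  though each path: 1
  each path in: 1
  path in each: 1
  … (36 more, each ≤ 1)

"each they each", 2 times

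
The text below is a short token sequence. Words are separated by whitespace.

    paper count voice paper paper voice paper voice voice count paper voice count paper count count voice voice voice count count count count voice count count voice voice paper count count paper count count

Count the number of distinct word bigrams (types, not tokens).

9

34 tokens → 33 bigram windows in total.
Repeated bigrams (each contributes count−1 duplicates):
  count count: 7
  count voice: 4
  paper count: 4
  voice count: 4
  voice voice: 4
  count paper: 3
  paper voice: 3
  voice paper: 3
24 duplicate windows → 33 − 24 = 9 distinct.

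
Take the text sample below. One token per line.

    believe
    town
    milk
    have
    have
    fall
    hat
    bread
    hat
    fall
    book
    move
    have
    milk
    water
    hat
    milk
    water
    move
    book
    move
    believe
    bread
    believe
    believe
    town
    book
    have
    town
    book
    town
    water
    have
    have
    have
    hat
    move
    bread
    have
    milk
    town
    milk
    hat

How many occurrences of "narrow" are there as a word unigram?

0

Scanning the 43 tokens for "narrow":
  (none found)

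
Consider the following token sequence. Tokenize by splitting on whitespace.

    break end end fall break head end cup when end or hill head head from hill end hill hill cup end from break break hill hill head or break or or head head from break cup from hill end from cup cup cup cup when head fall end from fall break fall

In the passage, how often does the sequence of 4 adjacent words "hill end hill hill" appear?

Scanning the 49 overlapping 4-gram windows for "hill end hill hill":
  position 16–19: hill end hill hill

1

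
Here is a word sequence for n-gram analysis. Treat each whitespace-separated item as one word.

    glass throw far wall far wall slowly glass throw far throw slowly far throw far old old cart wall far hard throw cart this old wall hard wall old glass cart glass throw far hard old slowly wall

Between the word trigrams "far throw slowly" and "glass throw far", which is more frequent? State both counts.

"glass throw far" (3 vs 1)

"far throw slowly": 1 occurrence
"glass throw far": 3 occurrences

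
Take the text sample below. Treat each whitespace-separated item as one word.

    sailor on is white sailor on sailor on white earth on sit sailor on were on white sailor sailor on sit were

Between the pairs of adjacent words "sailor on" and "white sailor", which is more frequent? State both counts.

"sailor on" (5 vs 2)

"sailor on": 5 occurrences
"white sailor": 2 occurrences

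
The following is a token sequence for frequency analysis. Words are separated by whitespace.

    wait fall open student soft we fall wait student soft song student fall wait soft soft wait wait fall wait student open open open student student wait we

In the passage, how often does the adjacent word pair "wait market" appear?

0

Scanning the 27 overlapping bigram windows for "wait market":
  (none found)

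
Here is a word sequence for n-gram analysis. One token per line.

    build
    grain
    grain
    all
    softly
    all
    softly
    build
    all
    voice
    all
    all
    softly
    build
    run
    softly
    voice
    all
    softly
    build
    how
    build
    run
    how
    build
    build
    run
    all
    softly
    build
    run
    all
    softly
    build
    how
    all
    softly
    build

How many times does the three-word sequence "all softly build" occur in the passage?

Scanning the 36 overlapping trigram windows for "all softly build":
  position 6–8: all softly build
  position 12–14: all softly build
  position 18–20: all softly build
  position 28–30: all softly build
  position 32–34: all softly build
  position 36–38: all softly build

6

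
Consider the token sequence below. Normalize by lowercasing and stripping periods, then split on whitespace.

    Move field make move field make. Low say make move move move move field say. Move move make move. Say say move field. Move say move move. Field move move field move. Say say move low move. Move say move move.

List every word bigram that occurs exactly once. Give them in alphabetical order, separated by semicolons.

field say; low move; low say; make low; move low; move make; say make

Bigram counts meeting the condition (exactly once):
  field say: 1
  low move: 1
  low say: 1
  make low: 1
  move low: 1
  move make: 1
  say make: 1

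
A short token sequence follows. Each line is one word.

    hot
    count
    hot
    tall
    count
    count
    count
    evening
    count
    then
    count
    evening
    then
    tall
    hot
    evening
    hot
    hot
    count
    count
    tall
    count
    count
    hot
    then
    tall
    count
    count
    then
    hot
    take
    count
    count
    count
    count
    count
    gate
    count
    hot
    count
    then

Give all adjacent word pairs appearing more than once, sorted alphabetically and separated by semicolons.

count count; count evening; count hot; count then; hot count; tall count; then tall

Bigram counts meeting the condition (more than once):
  count count: 9
  count evening: 2
  count hot: 3
  count then: 3
  hot count: 3
  tall count: 3
  then tall: 2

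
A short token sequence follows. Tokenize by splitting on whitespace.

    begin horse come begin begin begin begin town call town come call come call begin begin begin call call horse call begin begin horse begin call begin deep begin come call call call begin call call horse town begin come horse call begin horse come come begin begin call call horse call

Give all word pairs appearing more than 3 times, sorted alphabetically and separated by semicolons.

Bigram counts meeting the condition (more than 3 times):
  begin begin: 7
  begin call: 4
  call begin: 5
  call call: 5

begin begin; begin call; call begin; call call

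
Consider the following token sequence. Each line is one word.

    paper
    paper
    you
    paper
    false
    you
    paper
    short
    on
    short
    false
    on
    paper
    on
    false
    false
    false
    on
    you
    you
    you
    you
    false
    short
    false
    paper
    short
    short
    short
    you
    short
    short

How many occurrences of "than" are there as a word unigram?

0

Scanning the 32 tokens for "than":
  (none found)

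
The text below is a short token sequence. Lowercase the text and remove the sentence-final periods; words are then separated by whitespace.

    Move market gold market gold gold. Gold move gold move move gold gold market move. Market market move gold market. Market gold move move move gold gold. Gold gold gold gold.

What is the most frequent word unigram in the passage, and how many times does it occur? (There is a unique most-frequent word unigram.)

"gold", 15 times

Unigram frequencies (highest first):
  gold: 15
  move: 9
  market: 7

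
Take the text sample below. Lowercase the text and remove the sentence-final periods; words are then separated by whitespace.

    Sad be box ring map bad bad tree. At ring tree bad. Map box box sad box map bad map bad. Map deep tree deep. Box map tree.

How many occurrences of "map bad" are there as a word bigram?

3

Scanning the 27 overlapping bigram windows for "map bad":
  position 5–6: map bad
  position 18–19: map bad
  position 20–21: map bad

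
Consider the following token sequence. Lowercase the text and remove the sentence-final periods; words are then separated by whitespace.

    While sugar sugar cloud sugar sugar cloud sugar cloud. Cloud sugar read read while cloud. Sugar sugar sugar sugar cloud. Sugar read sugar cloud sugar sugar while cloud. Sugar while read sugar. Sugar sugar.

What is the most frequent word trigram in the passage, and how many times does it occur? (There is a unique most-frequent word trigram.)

Trigram frequencies (highest first):
  sugar cloud sugar: 4
  sugar sugar cloud: 3
  cloud sugar sugar: 3
  sugar sugar sugar: 3
  cloud sugar read: 2
  while cloud sugar: 2
  … (15 more, each ≤ 1)

"sugar cloud sugar", 4 times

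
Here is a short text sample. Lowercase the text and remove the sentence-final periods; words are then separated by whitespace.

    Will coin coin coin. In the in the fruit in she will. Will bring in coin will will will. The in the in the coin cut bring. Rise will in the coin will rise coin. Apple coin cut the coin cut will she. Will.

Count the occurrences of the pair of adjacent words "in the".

5

Scanning the 43 overlapping bigram windows for "in the":
  position 5–6: in the
  position 7–8: in the
  position 21–22: in the
  position 23–24: in the
  position 30–31: in the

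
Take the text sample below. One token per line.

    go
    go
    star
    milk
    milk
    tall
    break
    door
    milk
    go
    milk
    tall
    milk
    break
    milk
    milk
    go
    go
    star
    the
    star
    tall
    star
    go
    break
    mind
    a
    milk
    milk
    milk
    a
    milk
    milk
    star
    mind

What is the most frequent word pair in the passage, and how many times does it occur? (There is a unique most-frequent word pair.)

Bigram frequencies (highest first):
  milk milk: 5
  go go: 2
  go star: 2
  milk tall: 2
  milk go: 2
  a milk: 2
  … (19 more, each ≤ 1)

"milk milk", 5 times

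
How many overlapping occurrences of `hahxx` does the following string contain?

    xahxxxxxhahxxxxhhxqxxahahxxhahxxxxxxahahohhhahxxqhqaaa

Sliding a length-5 window over the 54 characters (50 positions):
  position 9–13: hahxx
  position 23–27: hahxx
  position 28–32: hahxx
  position 44–48: hahxx

4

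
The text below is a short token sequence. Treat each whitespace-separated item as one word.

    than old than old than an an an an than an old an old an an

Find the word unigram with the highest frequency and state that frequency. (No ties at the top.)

Unigram frequencies (highest first):
  an: 8
  than: 4
  old: 4

"an", 8 times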